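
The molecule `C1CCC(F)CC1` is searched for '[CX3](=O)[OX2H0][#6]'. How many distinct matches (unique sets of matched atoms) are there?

[CX3](=O)[OX2H0][#6] is the SMARTS for an ester: a carbonyl carbon bonded to an oxygen that is itself bonded to carbon (no H on that O).
No fragment in the molecule satisfies every constraint, giving 0 matches.

0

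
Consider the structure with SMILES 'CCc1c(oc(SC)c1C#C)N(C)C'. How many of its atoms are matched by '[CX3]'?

0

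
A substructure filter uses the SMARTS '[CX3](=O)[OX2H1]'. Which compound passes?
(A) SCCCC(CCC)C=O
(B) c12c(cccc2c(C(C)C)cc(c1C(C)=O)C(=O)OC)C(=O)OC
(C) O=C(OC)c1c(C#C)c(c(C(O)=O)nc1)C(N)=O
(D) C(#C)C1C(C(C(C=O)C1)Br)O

C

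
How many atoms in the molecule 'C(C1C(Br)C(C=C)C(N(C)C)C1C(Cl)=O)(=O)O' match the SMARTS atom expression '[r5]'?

5

The query [r5] means: r5 matches atoms in a five-membered ring.
Check the 17 heavy atoms by environment: 5× C (in 5-ring) → match; 6× C (acyclic) → no; 3× O (acyclic) → no; 1× Cl (acyclic) → no; 1× N (acyclic) → no; 1× Br (acyclic) → no.
That gives 5 matching atoms.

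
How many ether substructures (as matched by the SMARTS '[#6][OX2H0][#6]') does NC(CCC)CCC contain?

0

[#6][OX2H0][#6] is the SMARTS for an ether: an aliphatic oxygen bridging two carbons with no H on the oxygen.
No fragment in the molecule satisfies every constraint, giving 0 matches.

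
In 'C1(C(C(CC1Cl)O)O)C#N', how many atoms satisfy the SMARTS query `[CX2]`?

1

The query [CX2] means: C with X2: aliphatic carbon with exactly 2 total connections.
Check the 10 heavy atoms by environment: 5× C (X4) → no; 2× O (X2) → no; 1× Cl (X1) → no; 1× C (X2) → match; 1× N (X1) → no.
That gives 1 matching atom.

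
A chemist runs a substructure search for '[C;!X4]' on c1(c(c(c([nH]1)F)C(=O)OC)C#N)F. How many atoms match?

2

The query [C;!X4] means: aliphatic carbon that does not have four total connections.
Check the 13 heavy atoms by environment: 1× n (aromatic, X3) → no; 4× c (aromatic, X3) → no; 1× C (X2) → match; 1× N (X1) → no; 2× F (X1) → no; 1× C (X3) → match; 1× O (X1) → no; 1× O (X2) → no; 1× C (X4) → no.
Summing the matching environments: 1 + 1 = 2 matching atoms.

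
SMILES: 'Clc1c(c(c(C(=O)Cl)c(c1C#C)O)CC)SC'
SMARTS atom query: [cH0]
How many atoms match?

The query [cH0] means: aromatic carbon with no attached hydrogen (substituted or ring-fusion).
Check the 17 heavy atoms by environment: 6× c (aromatic, H0) → match; 1× S (H0) → no; 2× C (H3) → no; 1× C (H2) → no; 1× O (H1) → no; 2× Cl (H0) → no; 2× C (H0) → no; 1× O (H0) → no; 1× C (H1) → no.
That gives 6 matching atoms.

6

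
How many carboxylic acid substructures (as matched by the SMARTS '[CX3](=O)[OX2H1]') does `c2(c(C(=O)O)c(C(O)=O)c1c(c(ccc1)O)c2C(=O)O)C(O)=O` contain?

[CX3](=O)[OX2H1] is the SMARTS for a carboxylic acid: an sp2 carbon double-bonded to O and single-bonded to an -OH oxygen.
The molecule carries 4 separate instances of a carboxylic acid group (-C(=O)OH) meeting every constraint; each maps to a distinct set of atoms, giving 4 matches.

4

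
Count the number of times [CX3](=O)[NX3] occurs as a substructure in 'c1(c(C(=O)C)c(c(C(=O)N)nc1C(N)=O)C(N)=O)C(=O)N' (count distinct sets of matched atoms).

4

[CX3](=O)[NX3] is the SMARTS for an amide: a carbonyl carbon bonded to a trivalent nitrogen.
The molecule carries 4 separate instances of a primary amide (-C(=O)NH2) meeting every constraint; each maps to a distinct set of atoms, giving 4 matches.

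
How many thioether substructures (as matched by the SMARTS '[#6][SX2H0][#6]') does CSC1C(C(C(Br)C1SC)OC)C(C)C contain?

2

[#6][SX2H0][#6] is the SMARTS for a thioether: an aliphatic sulfur bridging two carbons with no H on the sulfur.
The molecule carries 2 separate instances of a methylthio ether (-SCH3) meeting every constraint; each maps to a distinct set of atoms, giving 2 matches.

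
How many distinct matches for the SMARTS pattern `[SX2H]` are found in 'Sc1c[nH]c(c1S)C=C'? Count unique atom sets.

2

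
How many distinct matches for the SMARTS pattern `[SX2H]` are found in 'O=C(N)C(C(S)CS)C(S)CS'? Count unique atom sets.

4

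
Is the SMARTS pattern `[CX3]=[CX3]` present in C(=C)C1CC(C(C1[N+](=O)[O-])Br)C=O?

The pattern [CX3]=[CX3] describes a non-aromatic C=C double bond between two sp2 carbons — an alkene.
The molecule carries a vinyl group (-CH=CH2), whose atoms satisfy every constraint of the query, so the pattern matches.

Yes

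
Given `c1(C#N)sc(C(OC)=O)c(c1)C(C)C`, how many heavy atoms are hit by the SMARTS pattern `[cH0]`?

3

Check the 14 heavy atoms by environment: 1× s (aromatic, H0) → no; 3× c (aromatic, H0) → match; 1× c (aromatic, H1) → no; 2× C (H0) → no; 2× O (H0) → no; 3× C (H3) → no; 1× N (H0) → no; 1× C (H1) → no.
That gives 3 matching atoms.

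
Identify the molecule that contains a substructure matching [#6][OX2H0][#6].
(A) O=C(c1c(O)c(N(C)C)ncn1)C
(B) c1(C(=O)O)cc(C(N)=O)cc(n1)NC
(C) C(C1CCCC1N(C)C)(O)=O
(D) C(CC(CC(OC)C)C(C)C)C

[#6][OX2H0][#6] describes an aliphatic oxygen bridging two carbons with no H on the oxygen (an ether).
(A) has a hydroxyl group (-OH) but the oxygen has H1, not H0 bridging two carbons.
(B) has a carboxylic acid group (-C(=O)OH) but the -OH oxygen has H1; the =O is OX1, not OX2.
(C) has a carboxylic acid group (-C(=O)OH) but the -OH oxygen has H1; the =O is OX1, not OX2.
(D) contains a methoxy ether (-OCH3), which satisfies every atom and bond constraint.
So the answer is (D).

D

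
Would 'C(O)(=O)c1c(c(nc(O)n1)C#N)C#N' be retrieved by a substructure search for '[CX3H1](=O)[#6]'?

No

The pattern [CX3H1](=O)[#6] describes an sp2 carbon with one H, double-bonded to O and single-bonded to carbon — an aldehyde.
The closest candidate here is a carboxylic acid group (-C(=O)OH), but the carbonyl carbon has H0 and is bonded to O, not H1. No other fragment satisfies the full query, so there is no match.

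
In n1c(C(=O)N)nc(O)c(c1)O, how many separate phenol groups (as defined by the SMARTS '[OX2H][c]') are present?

[OX2H][c] is the SMARTS for a phenol: a hydroxyl oxygen attached to an aromatic carbon.
The molecule carries 2 separate instances of a hydroxyl group (-OH) meeting every constraint; each maps to a distinct set of atoms, giving 2 matches.

2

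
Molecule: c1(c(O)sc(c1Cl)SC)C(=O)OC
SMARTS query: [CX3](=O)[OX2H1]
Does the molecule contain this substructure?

No

The pattern [CX3](=O)[OX2H1] describes an sp2 carbon double-bonded to O and single-bonded to an -OH oxygen — a carboxylic acid.
The closest candidate here is a methyl-ester group (-C(=O)OCH3), but the singly-bonded O has no H (OX2H0, not OX2H1). No other fragment satisfies the full query, so there is no match.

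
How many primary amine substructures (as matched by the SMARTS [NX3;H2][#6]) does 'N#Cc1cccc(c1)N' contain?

1

[NX3;H2][#6] is the SMARTS for a primary amine: a trivalent nitrogen with two H attached to carbon.
Exactly one fragment in the molecule meets all constraints, giving 1 match.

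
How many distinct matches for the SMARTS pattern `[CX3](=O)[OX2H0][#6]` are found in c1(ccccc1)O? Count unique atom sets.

0

[CX3](=O)[OX2H0][#6] is the SMARTS for an ester: a carbonyl carbon bonded to an oxygen that is itself bonded to carbon (no H on that O).
No fragment in the molecule satisfies every constraint, giving 0 matches.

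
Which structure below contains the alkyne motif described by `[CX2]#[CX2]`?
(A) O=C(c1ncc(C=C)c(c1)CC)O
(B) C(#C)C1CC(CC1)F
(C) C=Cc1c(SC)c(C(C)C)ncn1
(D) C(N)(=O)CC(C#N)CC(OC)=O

[CX2]#[CX2] describes a carbon-carbon triple bond (an alkyne).
(A) has a vinyl group (-CH=CH2) but the C=C is a double bond; both carbons are CX3, not CX2.
(B) contains an ethynyl group (-C#CH), which satisfies every atom and bond constraint.
(C) has a vinyl group (-CH=CH2) but the C=C is a double bond; both carbons are CX3, not CX2.
(D) has a nitrile (-C#N) but the triple bond is C#N, not C#C.
So the answer is (B).

B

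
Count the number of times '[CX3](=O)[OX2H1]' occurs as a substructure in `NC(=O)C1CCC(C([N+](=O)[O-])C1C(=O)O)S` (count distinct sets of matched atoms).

1

[CX3](=O)[OX2H1] is the SMARTS for a carboxylic acid: an sp2 carbon double-bonded to O and single-bonded to an -OH oxygen.
Exactly one fragment in the molecule meets all constraints, giving 1 match.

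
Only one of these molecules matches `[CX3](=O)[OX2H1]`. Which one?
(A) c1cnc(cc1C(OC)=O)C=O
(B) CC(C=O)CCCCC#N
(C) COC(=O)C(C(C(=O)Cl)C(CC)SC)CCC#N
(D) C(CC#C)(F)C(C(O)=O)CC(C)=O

[CX3](=O)[OX2H1] describes an sp2 carbon double-bonded to O and single-bonded to an -OH oxygen (a carboxylic acid).
(A) has an aldehyde (-CHO) but there is no singly-bonded oxygen on the carbonyl carbon.
(B) has an aldehyde (-CHO) but there is no singly-bonded oxygen on the carbonyl carbon.
(C) has an acyl chloride (-C(=O)Cl) but the carbonyl is bonded to Cl, not to an -OH oxygen.
(D) contains a carboxylic acid group (-C(=O)OH), which satisfies every atom and bond constraint.
So the answer is (D).

D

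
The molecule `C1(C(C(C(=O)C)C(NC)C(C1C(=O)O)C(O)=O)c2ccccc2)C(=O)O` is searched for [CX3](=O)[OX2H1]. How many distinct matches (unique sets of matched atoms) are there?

3

[CX3](=O)[OX2H1] is the SMARTS for a carboxylic acid: an sp2 carbon double-bonded to O and single-bonded to an -OH oxygen.
The molecule carries 3 separate instances of a carboxylic acid group (-C(=O)OH) meeting every constraint; each maps to a distinct set of atoms, giving 3 matches.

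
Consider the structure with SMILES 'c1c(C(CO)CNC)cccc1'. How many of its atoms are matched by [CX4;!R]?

4

The query [CX4;!R] means: aliphatic carbon with four total connections, not in a ring.
Check the 12 heavy atoms by environment: 4× C (X4, acyclic) → match; 1× N (X3, acyclic) → no; 1× O (X2, acyclic) → no; 6× c (aromatic, X3, in 6-ring) → no.
That gives 4 matching atoms.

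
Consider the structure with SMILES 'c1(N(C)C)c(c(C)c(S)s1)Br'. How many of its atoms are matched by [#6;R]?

4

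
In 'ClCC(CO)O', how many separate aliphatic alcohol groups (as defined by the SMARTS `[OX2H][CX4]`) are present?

2

[OX2H][CX4] is the SMARTS for an aliphatic alcohol: a hydroxyl oxygen bound to an sp3 (X4) carbon.
The molecule carries 2 separate instances of a hydroxyl group (-OH) meeting every constraint; each maps to a distinct set of atoms, giving 2 matches.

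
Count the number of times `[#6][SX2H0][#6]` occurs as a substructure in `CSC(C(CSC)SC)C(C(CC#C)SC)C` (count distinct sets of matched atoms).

[#6][SX2H0][#6] is the SMARTS for a thioether: an aliphatic sulfur bridging two carbons with no H on the sulfur.
The molecule carries 4 separate instances of a methylthio ether (-SCH3) meeting every constraint; each maps to a distinct set of atoms, giving 4 matches.

4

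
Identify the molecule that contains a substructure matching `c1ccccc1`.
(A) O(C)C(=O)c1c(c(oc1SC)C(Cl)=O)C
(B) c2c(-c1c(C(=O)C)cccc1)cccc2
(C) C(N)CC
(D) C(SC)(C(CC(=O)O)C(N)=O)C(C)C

c1ccccc1 describes six aromatic carbons in a ring (a benzene ring).
(A) has a methyl group (-CH3) but no six-membered all-carbon aromatic ring is present.
(B) contains a phenyl ring, which satisfies every atom and bond constraint.
(C) has a methyl group (-CH3) but no six-membered all-carbon aromatic ring is present.
(D) has a methyl group (-CH3) but no six-membered all-carbon aromatic ring is present.
So the answer is (B).

B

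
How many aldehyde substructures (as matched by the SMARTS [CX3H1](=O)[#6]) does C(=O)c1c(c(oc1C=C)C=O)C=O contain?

3

[CX3H1](=O)[#6] is the SMARTS for an aldehyde: an sp2 carbon with one H, double-bonded to O and single-bonded to carbon.
The molecule carries 3 separate instances of an aldehyde (-CHO) meeting every constraint; each maps to a distinct set of atoms, giving 3 matches.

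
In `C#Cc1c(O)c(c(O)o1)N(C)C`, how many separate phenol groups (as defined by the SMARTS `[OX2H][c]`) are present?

[OX2H][c] is the SMARTS for a phenol: a hydroxyl oxygen attached to an aromatic carbon.
The molecule carries 2 separate instances of a hydroxyl group (-OH) meeting every constraint; each maps to a distinct set of atoms, giving 2 matches.

2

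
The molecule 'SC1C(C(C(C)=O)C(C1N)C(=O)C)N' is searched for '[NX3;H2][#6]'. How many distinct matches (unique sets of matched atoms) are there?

[NX3;H2][#6] is the SMARTS for a primary amine: a trivalent nitrogen with two H attached to carbon.
The molecule carries 2 separate instances of a primary amino group (-NH2) meeting every constraint; each maps to a distinct set of atoms, giving 2 matches.

2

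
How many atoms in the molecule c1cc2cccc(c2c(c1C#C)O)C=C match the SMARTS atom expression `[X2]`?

3

The query [X2] means: any atom with exactly two total connections (bonds + H).
Check the 15 heavy atoms by environment: 10× c (aromatic, X3) → no; 2× C (X3) → no; 2× C (X2) → match; 1× O (X2) → match.
Summing the matching environments: 2 + 1 = 3 matching atoms.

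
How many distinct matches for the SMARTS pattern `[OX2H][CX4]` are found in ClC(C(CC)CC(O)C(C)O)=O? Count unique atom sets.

[OX2H][CX4] is the SMARTS for an aliphatic alcohol: a hydroxyl oxygen bound to an sp3 (X4) carbon.
The molecule carries 2 separate instances of a hydroxyl group (-OH) meeting every constraint; each maps to a distinct set of atoms, giving 2 matches.

2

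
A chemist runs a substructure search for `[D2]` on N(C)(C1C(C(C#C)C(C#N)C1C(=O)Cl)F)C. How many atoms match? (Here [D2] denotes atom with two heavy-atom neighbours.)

2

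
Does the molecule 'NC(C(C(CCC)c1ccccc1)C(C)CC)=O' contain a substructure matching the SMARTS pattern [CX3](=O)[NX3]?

Yes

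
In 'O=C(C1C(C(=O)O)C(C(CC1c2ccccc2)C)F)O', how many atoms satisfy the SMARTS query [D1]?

The query [D1] means: atom with exactly one heavy-atom neighbour (degree 1).
Check the 20 heavy atoms by environment: 7× C (D3) → no; 1× C (D2) → no; 1× c (aromatic, D3) → no; 5× c (aromatic, D2) → no; 4× O (D1) → match; 1× C (D1) → match; 1× F (D1) → match.
Summing the matching environments: 4 + 1 + 1 = 6 matching atoms.

6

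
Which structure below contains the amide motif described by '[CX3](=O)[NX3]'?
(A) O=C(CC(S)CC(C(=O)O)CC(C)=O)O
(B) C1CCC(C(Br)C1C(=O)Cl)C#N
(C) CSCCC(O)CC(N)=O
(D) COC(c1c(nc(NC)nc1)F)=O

[CX3](=O)[NX3] describes a carbonyl carbon bonded to a trivalent nitrogen (an amide).
(A) has a carboxylic acid group (-C(=O)OH) but the carbonyl is bonded to O, not to an NX3 nitrogen.
(B) has a nitrile (-C#N) but the nitrile N is NX1 (triple-bonded), not NX3.
(C) contains a primary amide (-C(=O)NH2), which satisfies every atom and bond constraint.
(D) has a methyl-ester group (-C(=O)OCH3) but the carbonyl is bonded to O, not to an NX3 nitrogen.
So the answer is (C).

C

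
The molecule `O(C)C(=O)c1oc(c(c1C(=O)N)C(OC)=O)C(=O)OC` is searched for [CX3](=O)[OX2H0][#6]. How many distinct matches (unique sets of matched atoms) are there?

[CX3](=O)[OX2H0][#6] is the SMARTS for an ester: a carbonyl carbon bonded to an oxygen that is itself bonded to carbon (no H on that O).
The molecule carries 3 separate instances of a methyl-ester group (-C(=O)OCH3) meeting every constraint; each maps to a distinct set of atoms, giving 3 matches.

3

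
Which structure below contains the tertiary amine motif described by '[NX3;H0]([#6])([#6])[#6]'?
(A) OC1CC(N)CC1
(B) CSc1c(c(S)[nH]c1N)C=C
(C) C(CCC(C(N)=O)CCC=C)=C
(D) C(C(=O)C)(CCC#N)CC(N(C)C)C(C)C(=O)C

D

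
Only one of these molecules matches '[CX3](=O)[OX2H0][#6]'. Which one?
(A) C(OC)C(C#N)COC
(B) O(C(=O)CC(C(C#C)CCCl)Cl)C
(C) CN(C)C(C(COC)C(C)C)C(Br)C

[CX3](=O)[OX2H0][#6] describes a carbonyl carbon bonded to an oxygen that is itself bonded to carbon (no H on that O) (an ester).
(A) has a methoxy ether (-OCH3) but the ether oxygen is not adjacent to a C=O carbon.
(B) contains a methyl-ester group (-C(=O)OCH3), which satisfies every atom and bond constraint.
(C) has a methoxy ether (-OCH3) but the ether oxygen is not adjacent to a C=O carbon.
So the answer is (B).

B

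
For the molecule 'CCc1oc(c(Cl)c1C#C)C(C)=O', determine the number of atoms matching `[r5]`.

5

The query [r5] means: r5 matches atoms in a five-membered ring.
Check the 13 heavy atoms by environment: 1× o (aromatic, in 5-ring) → match; 4× c (aromatic, in 5-ring) → match; 1× Cl (acyclic) → no; 6× C (acyclic) → no; 1× O (acyclic) → no.
Summing the matching environments: 1 + 4 = 5 matching atoms.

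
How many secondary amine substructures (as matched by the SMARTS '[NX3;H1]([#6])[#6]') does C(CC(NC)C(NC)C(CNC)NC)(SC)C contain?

4

[NX3;H1]([#6])[#6] is the SMARTS for a secondary amine: a trivalent nitrogen with one H, bonded to two carbons.
The molecule carries 4 separate instances of an N-methylamino group (-NHCH3) meeting every constraint; each maps to a distinct set of atoms, giving 4 matches.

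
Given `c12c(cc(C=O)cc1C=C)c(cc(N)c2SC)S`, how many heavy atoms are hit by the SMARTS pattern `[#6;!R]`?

4

The query [#6;!R] means: carbon not in any ring.
Check the 18 heavy atoms by environment: 10× c (aromatic, in 6-ring) → no; 2× S (acyclic) → no; 4× C (acyclic) → match; 1× N (acyclic) → no; 1× O (acyclic) → no.
That gives 4 matching atoms.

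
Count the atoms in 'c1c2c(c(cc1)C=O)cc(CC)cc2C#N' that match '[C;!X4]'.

2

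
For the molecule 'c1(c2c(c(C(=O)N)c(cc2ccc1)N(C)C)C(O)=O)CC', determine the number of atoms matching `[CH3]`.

The query [CH3] means: aliphatic carbon with exactly three hydrogens.
Check the 21 heavy atoms by environment: 6× c (aromatic, H0) → no; 4× c (aromatic, H1) → no; 1× N (H0) → no; 3× C (H3) → match; 2× C (H0) → no; 2× O (H0) → no; 1× O (H1) → no; 1× C (H2) → no; 1× N (H2) → no.
That gives 3 matching atoms.

3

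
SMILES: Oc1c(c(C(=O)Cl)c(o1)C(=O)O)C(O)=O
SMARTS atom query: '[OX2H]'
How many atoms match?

3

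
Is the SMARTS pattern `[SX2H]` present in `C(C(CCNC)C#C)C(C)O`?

The pattern [SX2H] describes an aliphatic sulfur with two connections, one being H — a thiol.
The closest candidate here is a hydroxyl group (-OH), but it is an -OH, not an -SH. No other fragment satisfies the full query, so there is no match.

No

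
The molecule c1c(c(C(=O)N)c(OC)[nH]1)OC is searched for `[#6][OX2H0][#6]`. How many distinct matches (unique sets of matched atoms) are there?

2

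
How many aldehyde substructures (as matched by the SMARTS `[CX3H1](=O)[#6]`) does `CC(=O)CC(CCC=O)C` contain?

[CX3H1](=O)[#6] is the SMARTS for an aldehyde: an sp2 carbon with one H, double-bonded to O and single-bonded to carbon.
Exactly one fragment in the molecule meets all constraints, giving 1 match.

1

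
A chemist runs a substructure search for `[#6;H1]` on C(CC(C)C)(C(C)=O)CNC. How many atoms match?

2

The query [#6;H1] means: any carbon bearing exactly one hydrogen.
Check the 11 heavy atoms by environment: 2× C (H2) → no; 2× C (H1) → match; 1× C (H0) → no; 1× O (H0) → no; 4× C (H3) → no; 1× N (H1) → no.
That gives 2 matching atoms.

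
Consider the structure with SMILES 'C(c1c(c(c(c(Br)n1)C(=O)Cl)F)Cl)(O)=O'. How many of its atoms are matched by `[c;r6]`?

5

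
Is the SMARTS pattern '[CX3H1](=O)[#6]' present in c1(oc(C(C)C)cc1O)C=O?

Yes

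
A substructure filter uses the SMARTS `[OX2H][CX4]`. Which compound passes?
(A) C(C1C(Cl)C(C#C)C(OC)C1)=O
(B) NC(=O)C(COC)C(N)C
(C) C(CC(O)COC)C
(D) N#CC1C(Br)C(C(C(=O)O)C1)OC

[OX2H][CX4] describes a hydroxyl oxygen bound to an sp3 (X4) carbon (an aliphatic alcohol).
(A) has a methoxy ether (-OCH3) but the oxygen has H0 (ether), not H1.
(B) has a methoxy ether (-OCH3) but the oxygen has H0 (ether), not H1.
(C) contains a hydroxyl group (-OH), which satisfies every atom and bond constraint.
(D) has a carboxylic acid group (-C(=O)OH) but the -OH is on a CX3 carbonyl carbon, not a CX4 carbon.
So the answer is (C).

C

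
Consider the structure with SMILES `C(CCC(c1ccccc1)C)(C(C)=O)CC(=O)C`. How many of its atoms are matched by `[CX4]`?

8

The query [CX4] means: C with X4: aliphatic carbon with exactly 4 total connections (bonds + H).
Check the 18 heavy atoms by environment: 8× C (X4) → match; 2× C (X3) → no; 2× O (X1) → no; 6× c (aromatic, X3) → no.
That gives 8 matching atoms.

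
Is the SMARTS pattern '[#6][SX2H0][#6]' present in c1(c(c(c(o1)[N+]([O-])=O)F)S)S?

No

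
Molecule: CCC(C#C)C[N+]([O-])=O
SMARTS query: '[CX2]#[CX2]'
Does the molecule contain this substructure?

Yes

The pattern [CX2]#[CX2] describes a carbon-carbon triple bond — an alkyne.
The molecule carries an ethynyl group (-C#CH), whose atoms satisfy every constraint of the query, so the pattern matches.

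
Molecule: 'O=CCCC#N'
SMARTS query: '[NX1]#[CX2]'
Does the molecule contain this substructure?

Yes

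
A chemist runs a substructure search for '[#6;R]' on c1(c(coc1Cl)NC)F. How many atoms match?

4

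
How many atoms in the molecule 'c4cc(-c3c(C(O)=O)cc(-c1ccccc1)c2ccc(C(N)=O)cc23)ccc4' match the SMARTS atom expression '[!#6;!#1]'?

4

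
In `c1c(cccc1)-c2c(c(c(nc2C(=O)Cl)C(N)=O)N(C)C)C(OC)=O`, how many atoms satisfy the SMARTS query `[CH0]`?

3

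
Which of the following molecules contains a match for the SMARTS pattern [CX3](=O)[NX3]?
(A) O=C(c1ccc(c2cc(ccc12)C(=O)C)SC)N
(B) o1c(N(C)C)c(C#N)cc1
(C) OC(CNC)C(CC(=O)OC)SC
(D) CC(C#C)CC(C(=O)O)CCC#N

A

[CX3](=O)[NX3] describes a carbonyl carbon bonded to a trivalent nitrogen (an amide).
(A) contains a primary amide (-C(=O)NH2), which satisfies every atom and bond constraint.
(B) has a nitrile (-C#N) but the nitrile N is NX1 (triple-bonded), not NX3.
(C) has a methyl-ester group (-C(=O)OCH3) but the carbonyl is bonded to O, not to an NX3 nitrogen.
(D) has a nitrile (-C#N) but the nitrile N is NX1 (triple-bonded), not NX3.
So the answer is (A).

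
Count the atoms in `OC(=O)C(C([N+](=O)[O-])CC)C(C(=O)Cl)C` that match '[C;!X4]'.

2

Check the 15 heavy atoms by environment: 6× C (X4) → no; 1× N (charge +1, X3) → no; 1× O (charge -1, X1) → no; 3× O (X1) → no; 2× C (X3) → match; 1× O (X2) → no; 1× Cl (X1) → no.
That gives 2 matching atoms.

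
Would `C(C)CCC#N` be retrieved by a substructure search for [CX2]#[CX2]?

The pattern [CX2]#[CX2] describes a carbon-carbon triple bond — an alkyne.
The closest candidate here is a nitrile (-C#N), but the triple bond is C#N, not C#C. No other fragment satisfies the full query, so there is no match.

No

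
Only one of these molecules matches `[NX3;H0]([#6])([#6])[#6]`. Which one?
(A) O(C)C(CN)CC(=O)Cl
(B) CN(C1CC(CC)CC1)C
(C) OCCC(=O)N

B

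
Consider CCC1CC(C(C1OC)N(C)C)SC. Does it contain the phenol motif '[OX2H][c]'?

No

The pattern [OX2H][c] describes a hydroxyl oxygen attached to an aromatic carbon — a phenol.
The closest candidate here is a methoxy ether (-OCH3), but the oxygen has H0, not H1. No other fragment satisfies the full query, so there is no match.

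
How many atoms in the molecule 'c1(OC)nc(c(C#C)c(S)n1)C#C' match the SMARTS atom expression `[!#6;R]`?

The query [!#6;R] means: non-carbon atom that is part of a ring.
Check the 13 heavy atoms by environment: 2× n (aromatic, in 6-ring) → match; 4× c (aromatic, in 6-ring) → no; 1× O (acyclic) → no; 5× C (acyclic) → no; 1× S (acyclic) → no.
That gives 2 matching atoms.

2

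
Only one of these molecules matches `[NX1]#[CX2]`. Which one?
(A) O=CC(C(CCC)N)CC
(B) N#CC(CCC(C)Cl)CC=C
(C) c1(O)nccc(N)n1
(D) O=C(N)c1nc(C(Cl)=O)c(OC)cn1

B

[NX1]#[CX2] describes a nitrogen triple-bonded to a two-connected carbon (a nitrile).
(A) has a primary amino group (-NH2) but the nitrogen is NX3 (three connections), not NX1 triple-bonded.
(B) contains a nitrile (-C#N), which satisfies every atom and bond constraint.
(C) has a primary amino group (-NH2) but the nitrogen is NX3 (three connections), not NX1 triple-bonded.
(D) has a primary amide (-C(=O)NH2) but the nitrogen is NX3, not NX1.
So the answer is (B).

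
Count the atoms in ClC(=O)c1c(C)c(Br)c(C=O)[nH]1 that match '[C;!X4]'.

2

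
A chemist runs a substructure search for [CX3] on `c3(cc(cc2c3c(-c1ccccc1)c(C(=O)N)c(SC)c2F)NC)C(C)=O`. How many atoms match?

2

Check the 27 heavy atoms by environment: 16× c (aromatic, X3) → no; 1× F (X1) → no; 2× C (X3) → match; 2× O (X1) → no; 3× C (X4) → no; 1× S (X2) → no; 2× N (X3) → no.
That gives 2 matching atoms.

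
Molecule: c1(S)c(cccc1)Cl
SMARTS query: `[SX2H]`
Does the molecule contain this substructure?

Yes

The pattern [SX2H] describes an aliphatic sulfur with two connections, one being H — a thiol.
The molecule carries a thiol (-SH), whose atoms satisfy every constraint of the query, so the pattern matches.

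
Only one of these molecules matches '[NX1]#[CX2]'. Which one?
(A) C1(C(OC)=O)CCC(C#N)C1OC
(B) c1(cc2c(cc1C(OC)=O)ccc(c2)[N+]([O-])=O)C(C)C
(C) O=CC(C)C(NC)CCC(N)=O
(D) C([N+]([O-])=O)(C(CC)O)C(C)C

A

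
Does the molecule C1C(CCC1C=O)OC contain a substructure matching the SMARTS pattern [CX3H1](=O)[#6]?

The pattern [CX3H1](=O)[#6] describes an sp2 carbon with one H, double-bonded to O and single-bonded to carbon — an aldehyde.
The molecule carries an aldehyde (-CHO), whose atoms satisfy every constraint of the query, so the pattern matches.

Yes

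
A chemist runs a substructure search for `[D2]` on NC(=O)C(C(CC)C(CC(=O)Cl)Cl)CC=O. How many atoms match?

4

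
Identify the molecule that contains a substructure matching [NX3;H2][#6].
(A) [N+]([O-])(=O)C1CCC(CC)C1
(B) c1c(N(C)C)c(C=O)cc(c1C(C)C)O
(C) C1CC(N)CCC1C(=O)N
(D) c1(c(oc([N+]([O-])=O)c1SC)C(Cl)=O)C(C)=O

C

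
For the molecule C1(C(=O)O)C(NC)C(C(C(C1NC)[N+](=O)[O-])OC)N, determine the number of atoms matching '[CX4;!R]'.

The query [CX4;!R] means: aliphatic carbon with four total connections, not in a ring.
Check the 19 heavy atoms by environment: 6× C (X4, in 6-ring) → no; 3× N (X3, acyclic) → no; 1× N (charge +1, X3, acyclic) → no; 1× O (charge -1, X1, acyclic) → no; 2× O (X1, acyclic) → no; 1× C (X3, acyclic) → no; 2× O (X2, acyclic) → no; 3× C (X4, acyclic) → match.
That gives 3 matching atoms.

3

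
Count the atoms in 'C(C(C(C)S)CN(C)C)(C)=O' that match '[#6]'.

The query [#6] means: #6 matches any atom with atomic number 6 (carbon, aromatic or aliphatic).
Check the 11 heavy atoms by environment: 8× C → match; 1× N → no; 1× S → no; 1× O → no.
That gives 8 matching atoms.

8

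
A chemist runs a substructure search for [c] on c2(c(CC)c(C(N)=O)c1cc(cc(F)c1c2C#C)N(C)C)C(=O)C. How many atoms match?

10

Check the 24 heavy atoms by environment: 10× c (aromatic) → match; 9× C → no; 2× O → no; 1× F → no; 2× N → no.
That gives 10 matching atoms.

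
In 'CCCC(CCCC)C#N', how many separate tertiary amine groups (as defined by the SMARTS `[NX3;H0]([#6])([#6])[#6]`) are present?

[NX3;H0]([#6])([#6])[#6] is the SMARTS for a tertiary amine: a trivalent nitrogen with no H, bonded to three carbons.
No fragment in the molecule satisfies every constraint, giving 0 matches.

0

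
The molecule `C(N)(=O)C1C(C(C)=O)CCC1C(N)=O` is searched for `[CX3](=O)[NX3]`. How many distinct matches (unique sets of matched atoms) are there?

[CX3](=O)[NX3] is the SMARTS for an amide: a carbonyl carbon bonded to a trivalent nitrogen.
The molecule carries 2 separate instances of a primary amide (-C(=O)NH2) meeting every constraint; each maps to a distinct set of atoms, giving 2 matches.

2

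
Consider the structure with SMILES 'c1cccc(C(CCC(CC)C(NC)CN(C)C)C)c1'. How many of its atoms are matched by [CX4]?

12

The query [CX4] means: C with X4: aliphatic carbon with exactly 4 total connections (bonds + H).
Check the 20 heavy atoms by environment: 12× C (X4) → match; 6× c (aromatic, X3) → no; 2× N (X3) → no.
That gives 12 matching atoms.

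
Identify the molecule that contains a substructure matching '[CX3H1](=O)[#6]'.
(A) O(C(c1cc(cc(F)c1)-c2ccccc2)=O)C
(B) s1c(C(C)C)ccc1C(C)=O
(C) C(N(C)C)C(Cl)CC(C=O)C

[CX3H1](=O)[#6] describes an sp2 carbon with one H, double-bonded to O and single-bonded to carbon (an aldehyde).
(A) has a methyl-ester group (-C(=O)OCH3) but the carbonyl carbon has H0, not H1.
(B) has an acetyl/ketone group (-C(=O)CH3) but the carbonyl carbon has H0 (two carbon neighbours), not H1.
(C) contains an aldehyde (-CHO), which satisfies every atom and bond constraint.
So the answer is (C).

C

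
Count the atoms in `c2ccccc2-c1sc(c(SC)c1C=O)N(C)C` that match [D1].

4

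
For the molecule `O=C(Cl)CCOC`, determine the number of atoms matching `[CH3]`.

1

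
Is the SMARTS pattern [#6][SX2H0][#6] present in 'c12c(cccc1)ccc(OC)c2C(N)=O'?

The pattern [#6][SX2H0][#6] describes an aliphatic sulfur bridging two carbons with no H on the sulfur — a thioether.
The closest candidate here is a methoxy ether (-OCH3), but the bridging atom is O, not S. No other fragment satisfies the full query, so there is no match.

No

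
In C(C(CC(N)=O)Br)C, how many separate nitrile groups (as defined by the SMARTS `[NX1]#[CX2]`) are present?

[NX1]#[CX2] is the SMARTS for a nitrile: a nitrogen triple-bonded to a two-connected carbon.
The molecule has a primary amide (-C(=O)NH2), but the nitrogen is NX3, not NX1; nothing else fits, so there are 0 matches.

0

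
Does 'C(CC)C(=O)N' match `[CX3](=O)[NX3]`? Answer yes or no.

Yes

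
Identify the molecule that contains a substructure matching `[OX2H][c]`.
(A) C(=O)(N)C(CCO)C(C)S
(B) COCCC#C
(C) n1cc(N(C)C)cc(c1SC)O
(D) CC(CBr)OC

C

[OX2H][c] describes a hydroxyl oxygen attached to an aromatic carbon (a phenol).
(A) has a hydroxyl group (-OH) but the -OH is on an aliphatic carbon, not an aromatic c.
(B) has a methoxy ether (-OCH3) but the oxygen has H0, not H1.
(C) contains a hydroxyl group (-OH), which satisfies every atom and bond constraint.
(D) has a methoxy ether (-OCH3) but the oxygen has H0, not H1.
So the answer is (C).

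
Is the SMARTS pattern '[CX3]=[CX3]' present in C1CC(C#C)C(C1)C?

The pattern [CX3]=[CX3] describes a non-aromatic C=C double bond between two sp2 carbons — an alkene.
The closest candidate here is an ethynyl group (-C#CH), but the C-C bond is a triple bond, not a double bond. No other fragment satisfies the full query, so there is no match.

No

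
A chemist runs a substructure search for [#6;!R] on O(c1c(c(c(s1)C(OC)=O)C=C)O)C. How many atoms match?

5

Check the 14 heavy atoms by environment: 1× s (aromatic, in 5-ring) → no; 4× c (aromatic, in 5-ring) → no; 5× C (acyclic) → match; 4× O (acyclic) → no.
That gives 5 matching atoms.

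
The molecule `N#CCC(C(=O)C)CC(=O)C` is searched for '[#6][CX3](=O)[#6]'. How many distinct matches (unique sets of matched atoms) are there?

[#6][CX3](=O)[#6] is the SMARTS for a ketone: a carbonyl carbon (no H) flanked by two carbons.
The molecule carries 2 separate instances of an acetyl/ketone group (-C(=O)CH3) meeting every constraint; each maps to a distinct set of atoms, giving 2 matches.

2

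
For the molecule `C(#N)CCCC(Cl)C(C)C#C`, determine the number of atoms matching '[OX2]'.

0

The query [OX2] means: aliphatic oxygen with two total connections — ether, hydroxyl, or ester single-bond O.
Check the 11 heavy atoms by environment: 6× C (X4) → no; 1× Cl (X1) → no; 3× C (X2) → no; 1× N (X1) → no.
No environment satisfies the query, so 0 matching atoms.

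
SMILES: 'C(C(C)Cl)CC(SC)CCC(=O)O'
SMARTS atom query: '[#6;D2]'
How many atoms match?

The query [#6;D2] means: any carbon bonded to exactly two heavy atoms.
Check the 13 heavy atoms by environment: 2× C (D1) → no; 3× C (D3) → no; 4× C (D2) → match; 2× O (D1) → no; 1× Cl (D1) → no; 1× S (D2) → no.
That gives 4 matching atoms.

4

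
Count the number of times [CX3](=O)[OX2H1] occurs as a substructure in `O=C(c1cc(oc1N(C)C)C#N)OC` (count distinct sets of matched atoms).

0

[CX3](=O)[OX2H1] is the SMARTS for a carboxylic acid: an sp2 carbon double-bonded to O and single-bonded to an -OH oxygen.
The molecule has a methyl-ester group (-C(=O)OCH3), but the singly-bonded O has no H (OX2H0, not OX2H1); nothing else fits, so there are 0 matches.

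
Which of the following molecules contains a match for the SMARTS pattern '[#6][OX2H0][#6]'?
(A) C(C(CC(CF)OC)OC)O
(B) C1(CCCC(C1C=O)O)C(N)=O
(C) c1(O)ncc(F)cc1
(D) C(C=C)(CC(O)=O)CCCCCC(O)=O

[#6][OX2H0][#6] describes an aliphatic oxygen bridging two carbons with no H on the oxygen (an ether).
(A) contains a methoxy ether (-OCH3), which satisfies every atom and bond constraint.
(B) has a hydroxyl group (-OH) but the oxygen has H1, not H0 bridging two carbons.
(C) has a hydroxyl group (-OH) but the oxygen has H1, not H0 bridging two carbons.
(D) has a carboxylic acid group (-C(=O)OH) but the -OH oxygen has H1; the =O is OX1, not OX2.
So the answer is (A).

A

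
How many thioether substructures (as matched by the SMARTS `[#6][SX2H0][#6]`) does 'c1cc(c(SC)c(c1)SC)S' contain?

[#6][SX2H0][#6] is the SMARTS for a thioether: an aliphatic sulfur bridging two carbons with no H on the sulfur.
The molecule carries 2 separate instances of a methylthio ether (-SCH3) meeting every constraint; each maps to a distinct set of atoms, giving 2 matches.

2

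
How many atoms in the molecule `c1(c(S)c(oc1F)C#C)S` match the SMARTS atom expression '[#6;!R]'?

Check the 10 heavy atoms by environment: 1× o (aromatic, in 5-ring) → no; 4× c (aromatic, in 5-ring) → no; 1× F (acyclic) → no; 2× S (acyclic) → no; 2× C (acyclic) → match.
That gives 2 matching atoms.

2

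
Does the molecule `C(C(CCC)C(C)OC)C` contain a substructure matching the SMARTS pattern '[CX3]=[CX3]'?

No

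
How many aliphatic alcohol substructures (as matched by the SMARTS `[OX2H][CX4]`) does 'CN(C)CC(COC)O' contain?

[OX2H][CX4] is the SMARTS for an aliphatic alcohol: a hydroxyl oxygen bound to an sp3 (X4) carbon.
Exactly one fragment in the molecule meets all constraints, giving 1 match.

1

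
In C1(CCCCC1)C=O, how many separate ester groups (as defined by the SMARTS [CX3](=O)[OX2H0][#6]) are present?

[CX3](=O)[OX2H0][#6] is the SMARTS for an ester: a carbonyl carbon bonded to an oxygen that is itself bonded to carbon (no H on that O).
No fragment in the molecule satisfies every constraint, giving 0 matches.

0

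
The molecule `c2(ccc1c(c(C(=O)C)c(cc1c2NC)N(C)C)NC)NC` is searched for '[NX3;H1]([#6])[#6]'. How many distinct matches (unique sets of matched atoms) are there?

3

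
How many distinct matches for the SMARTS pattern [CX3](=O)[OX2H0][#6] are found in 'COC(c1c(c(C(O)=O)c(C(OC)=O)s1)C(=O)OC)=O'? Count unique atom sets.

[CX3](=O)[OX2H0][#6] is the SMARTS for an ester: a carbonyl carbon bonded to an oxygen that is itself bonded to carbon (no H on that O).
The molecule carries 3 separate instances of a methyl-ester group (-C(=O)OCH3) meeting every constraint; each maps to a distinct set of atoms, giving 3 matches.

3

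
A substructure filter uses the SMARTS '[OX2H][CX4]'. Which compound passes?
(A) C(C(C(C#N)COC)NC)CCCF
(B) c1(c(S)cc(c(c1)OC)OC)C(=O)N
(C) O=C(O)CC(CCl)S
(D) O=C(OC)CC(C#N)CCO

D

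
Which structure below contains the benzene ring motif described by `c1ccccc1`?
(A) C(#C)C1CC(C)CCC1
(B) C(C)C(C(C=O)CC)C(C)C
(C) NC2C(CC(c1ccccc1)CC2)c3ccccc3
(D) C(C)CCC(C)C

C

c1ccccc1 describes six aromatic carbons in a ring (a benzene ring).
(A) has a methyl group (-CH3) but no six-membered all-carbon aromatic ring is present.
(B) has a methyl group (-CH3) but no six-membered all-carbon aromatic ring is present.
(C) contains a phenyl ring, which satisfies every atom and bond constraint.
(D) has a methyl group (-CH3) but no six-membered all-carbon aromatic ring is present.
So the answer is (C).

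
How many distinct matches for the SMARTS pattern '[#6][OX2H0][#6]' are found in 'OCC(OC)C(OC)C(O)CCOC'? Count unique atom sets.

[#6][OX2H0][#6] is the SMARTS for an ether: an aliphatic oxygen bridging two carbons with no H on the oxygen.
The molecule carries 3 separate instances of a methoxy ether (-OCH3) meeting every constraint; each maps to a distinct set of atoms, giving 3 matches.

3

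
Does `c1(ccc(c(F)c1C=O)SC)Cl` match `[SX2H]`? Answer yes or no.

The pattern [SX2H] describes an aliphatic sulfur with two connections, one being H — a thiol.
The closest candidate here is a methylthio ether (-SCH3), but the sulfur has H0 (bonded to two carbons), not H1. No other fragment satisfies the full query, so there is no match.

No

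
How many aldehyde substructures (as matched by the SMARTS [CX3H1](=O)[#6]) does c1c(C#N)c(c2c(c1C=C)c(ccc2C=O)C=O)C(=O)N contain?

2

[CX3H1](=O)[#6] is the SMARTS for an aldehyde: an sp2 carbon with one H, double-bonded to O and single-bonded to carbon.
The molecule carries 2 separate instances of an aldehyde (-CHO) meeting every constraint; each maps to a distinct set of atoms, giving 2 matches.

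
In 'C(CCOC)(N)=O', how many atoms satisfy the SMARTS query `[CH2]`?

The query [CH2] means: aliphatic carbon with exactly two hydrogens.
Check the 7 heavy atoms by environment: 2× C (H2) → match; 1× C (H0) → no; 2× O (H0) → no; 1× N (H2) → no; 1× C (H3) → no.
That gives 2 matching atoms.

2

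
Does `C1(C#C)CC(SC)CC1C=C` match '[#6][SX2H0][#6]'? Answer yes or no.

The pattern [#6][SX2H0][#6] describes an aliphatic sulfur bridging two carbons with no H on the sulfur — a thioether.
The molecule carries a methylthio ether (-SCH3), whose atoms satisfy every constraint of the query, so the pattern matches.

Yes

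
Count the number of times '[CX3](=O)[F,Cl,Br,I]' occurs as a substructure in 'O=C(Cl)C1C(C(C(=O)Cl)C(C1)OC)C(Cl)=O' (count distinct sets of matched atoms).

3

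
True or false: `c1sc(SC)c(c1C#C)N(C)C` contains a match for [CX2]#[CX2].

True

The pattern [CX2]#[CX2] describes a carbon-carbon triple bond — an alkyne.
The molecule carries an ethynyl group (-C#CH), whose atoms satisfy every constraint of the query, so the pattern matches.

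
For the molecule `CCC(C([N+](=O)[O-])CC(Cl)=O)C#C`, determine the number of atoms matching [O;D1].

The query [O;D1] means: aliphatic oxygen bonded to exactly one heavy atom.
Check the 13 heavy atoms by environment: 3× C (D2) → no; 3× C (D3) → no; 2× O (D1) → match; 1× Cl (D1) → no; 1× N (charge +1, D3) → no; 1× O (charge -1, D1) → match; 2× C (D1) → no.
Summing the matching environments: 2 + 1 = 3 matching atoms.

3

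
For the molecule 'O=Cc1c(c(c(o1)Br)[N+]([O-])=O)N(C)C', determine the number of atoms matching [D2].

2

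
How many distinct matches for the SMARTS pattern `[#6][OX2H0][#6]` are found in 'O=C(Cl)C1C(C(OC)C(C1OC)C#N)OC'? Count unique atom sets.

[#6][OX2H0][#6] is the SMARTS for an ether: an aliphatic oxygen bridging two carbons with no H on the oxygen.
The molecule carries 3 separate instances of a methoxy ether (-OCH3) meeting every constraint; each maps to a distinct set of atoms, giving 3 matches.

3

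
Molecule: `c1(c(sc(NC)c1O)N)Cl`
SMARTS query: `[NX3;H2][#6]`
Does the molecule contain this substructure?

The pattern [NX3;H2][#6] describes a trivalent nitrogen with two H attached to carbon — a primary amine.
The molecule carries a primary amino group (-NH2), whose atoms satisfy every constraint of the query, so the pattern matches.

Yes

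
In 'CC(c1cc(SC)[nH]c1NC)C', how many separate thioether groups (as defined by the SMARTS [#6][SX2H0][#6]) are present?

[#6][SX2H0][#6] is the SMARTS for a thioether: an aliphatic sulfur bridging two carbons with no H on the sulfur.
Exactly one fragment in the molecule meets all constraints, giving 1 match.

1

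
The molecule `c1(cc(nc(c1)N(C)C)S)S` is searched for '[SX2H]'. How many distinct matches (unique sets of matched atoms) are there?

2

[SX2H] is the SMARTS for a thiol: an aliphatic sulfur with two connections, one being H.
The molecule carries 2 separate instances of a thiol (-SH) meeting every constraint; each maps to a distinct set of atoms, giving 2 matches.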